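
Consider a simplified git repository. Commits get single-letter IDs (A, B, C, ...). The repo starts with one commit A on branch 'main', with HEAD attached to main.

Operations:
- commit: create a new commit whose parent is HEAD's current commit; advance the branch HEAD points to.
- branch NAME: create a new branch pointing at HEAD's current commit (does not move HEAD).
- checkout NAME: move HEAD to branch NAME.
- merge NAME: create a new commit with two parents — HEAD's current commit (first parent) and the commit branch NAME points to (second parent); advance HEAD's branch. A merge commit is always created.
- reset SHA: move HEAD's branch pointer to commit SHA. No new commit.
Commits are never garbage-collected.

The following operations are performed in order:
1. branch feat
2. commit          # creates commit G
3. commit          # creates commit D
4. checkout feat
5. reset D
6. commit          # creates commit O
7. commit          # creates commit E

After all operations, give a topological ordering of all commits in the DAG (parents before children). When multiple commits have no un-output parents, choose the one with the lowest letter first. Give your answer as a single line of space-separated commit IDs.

After op 1 (branch): HEAD=main@A [feat=A main=A]
After op 2 (commit): HEAD=main@G [feat=A main=G]
After op 3 (commit): HEAD=main@D [feat=A main=D]
After op 4 (checkout): HEAD=feat@A [feat=A main=D]
After op 5 (reset): HEAD=feat@D [feat=D main=D]
After op 6 (commit): HEAD=feat@O [feat=O main=D]
After op 7 (commit): HEAD=feat@E [feat=E main=D]
commit A: parents=[]
commit D: parents=['G']
commit E: parents=['O']
commit G: parents=['A']
commit O: parents=['D']

Answer: A G D O E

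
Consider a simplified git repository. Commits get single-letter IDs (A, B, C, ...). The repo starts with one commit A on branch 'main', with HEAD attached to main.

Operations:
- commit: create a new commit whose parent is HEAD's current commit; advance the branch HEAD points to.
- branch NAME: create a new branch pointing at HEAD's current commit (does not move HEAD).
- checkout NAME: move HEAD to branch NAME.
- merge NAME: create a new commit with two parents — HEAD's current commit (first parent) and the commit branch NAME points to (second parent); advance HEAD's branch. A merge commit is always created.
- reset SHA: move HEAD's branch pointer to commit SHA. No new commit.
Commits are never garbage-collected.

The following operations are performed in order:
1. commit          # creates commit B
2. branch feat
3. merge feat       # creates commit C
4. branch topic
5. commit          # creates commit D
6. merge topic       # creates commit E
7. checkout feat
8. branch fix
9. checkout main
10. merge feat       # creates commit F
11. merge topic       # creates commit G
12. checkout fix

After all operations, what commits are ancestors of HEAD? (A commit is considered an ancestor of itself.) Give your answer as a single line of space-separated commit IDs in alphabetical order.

After op 1 (commit): HEAD=main@B [main=B]
After op 2 (branch): HEAD=main@B [feat=B main=B]
After op 3 (merge): HEAD=main@C [feat=B main=C]
After op 4 (branch): HEAD=main@C [feat=B main=C topic=C]
After op 5 (commit): HEAD=main@D [feat=B main=D topic=C]
After op 6 (merge): HEAD=main@E [feat=B main=E topic=C]
After op 7 (checkout): HEAD=feat@B [feat=B main=E topic=C]
After op 8 (branch): HEAD=feat@B [feat=B fix=B main=E topic=C]
After op 9 (checkout): HEAD=main@E [feat=B fix=B main=E topic=C]
After op 10 (merge): HEAD=main@F [feat=B fix=B main=F topic=C]
After op 11 (merge): HEAD=main@G [feat=B fix=B main=G topic=C]
After op 12 (checkout): HEAD=fix@B [feat=B fix=B main=G topic=C]

Answer: A B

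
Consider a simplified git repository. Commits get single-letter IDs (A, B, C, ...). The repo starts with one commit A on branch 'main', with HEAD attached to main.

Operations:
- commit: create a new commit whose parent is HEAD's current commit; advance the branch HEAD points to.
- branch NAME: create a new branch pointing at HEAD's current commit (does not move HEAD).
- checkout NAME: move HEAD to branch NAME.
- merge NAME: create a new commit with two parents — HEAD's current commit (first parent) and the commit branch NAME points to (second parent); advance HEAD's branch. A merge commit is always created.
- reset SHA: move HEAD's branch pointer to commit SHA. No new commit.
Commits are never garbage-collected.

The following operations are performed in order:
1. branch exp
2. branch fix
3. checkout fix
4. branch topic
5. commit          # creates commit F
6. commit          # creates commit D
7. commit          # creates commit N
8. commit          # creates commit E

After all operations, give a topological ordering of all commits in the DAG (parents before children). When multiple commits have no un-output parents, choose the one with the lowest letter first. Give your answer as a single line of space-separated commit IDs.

After op 1 (branch): HEAD=main@A [exp=A main=A]
After op 2 (branch): HEAD=main@A [exp=A fix=A main=A]
After op 3 (checkout): HEAD=fix@A [exp=A fix=A main=A]
After op 4 (branch): HEAD=fix@A [exp=A fix=A main=A topic=A]
After op 5 (commit): HEAD=fix@F [exp=A fix=F main=A topic=A]
After op 6 (commit): HEAD=fix@D [exp=A fix=D main=A topic=A]
After op 7 (commit): HEAD=fix@N [exp=A fix=N main=A topic=A]
After op 8 (commit): HEAD=fix@E [exp=A fix=E main=A topic=A]
commit A: parents=[]
commit D: parents=['F']
commit E: parents=['N']
commit F: parents=['A']
commit N: parents=['D']

Answer: A F D N E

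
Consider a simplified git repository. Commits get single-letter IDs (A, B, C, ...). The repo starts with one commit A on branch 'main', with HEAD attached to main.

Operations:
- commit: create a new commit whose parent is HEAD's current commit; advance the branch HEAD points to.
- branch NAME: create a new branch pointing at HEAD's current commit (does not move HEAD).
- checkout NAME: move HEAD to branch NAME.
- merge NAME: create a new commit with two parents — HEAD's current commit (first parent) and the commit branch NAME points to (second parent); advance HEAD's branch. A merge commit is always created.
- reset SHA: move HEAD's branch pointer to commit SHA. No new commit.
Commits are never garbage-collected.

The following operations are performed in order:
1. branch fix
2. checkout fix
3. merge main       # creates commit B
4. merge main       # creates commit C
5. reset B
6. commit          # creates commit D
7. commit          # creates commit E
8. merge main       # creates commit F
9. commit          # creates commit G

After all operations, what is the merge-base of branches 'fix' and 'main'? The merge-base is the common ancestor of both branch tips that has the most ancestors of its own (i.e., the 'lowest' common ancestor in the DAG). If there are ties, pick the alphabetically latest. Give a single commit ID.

After op 1 (branch): HEAD=main@A [fix=A main=A]
After op 2 (checkout): HEAD=fix@A [fix=A main=A]
After op 3 (merge): HEAD=fix@B [fix=B main=A]
After op 4 (merge): HEAD=fix@C [fix=C main=A]
After op 5 (reset): HEAD=fix@B [fix=B main=A]
After op 6 (commit): HEAD=fix@D [fix=D main=A]
After op 7 (commit): HEAD=fix@E [fix=E main=A]
After op 8 (merge): HEAD=fix@F [fix=F main=A]
After op 9 (commit): HEAD=fix@G [fix=G main=A]
ancestors(fix=G): ['A', 'B', 'D', 'E', 'F', 'G']
ancestors(main=A): ['A']
common: ['A']

Answer: A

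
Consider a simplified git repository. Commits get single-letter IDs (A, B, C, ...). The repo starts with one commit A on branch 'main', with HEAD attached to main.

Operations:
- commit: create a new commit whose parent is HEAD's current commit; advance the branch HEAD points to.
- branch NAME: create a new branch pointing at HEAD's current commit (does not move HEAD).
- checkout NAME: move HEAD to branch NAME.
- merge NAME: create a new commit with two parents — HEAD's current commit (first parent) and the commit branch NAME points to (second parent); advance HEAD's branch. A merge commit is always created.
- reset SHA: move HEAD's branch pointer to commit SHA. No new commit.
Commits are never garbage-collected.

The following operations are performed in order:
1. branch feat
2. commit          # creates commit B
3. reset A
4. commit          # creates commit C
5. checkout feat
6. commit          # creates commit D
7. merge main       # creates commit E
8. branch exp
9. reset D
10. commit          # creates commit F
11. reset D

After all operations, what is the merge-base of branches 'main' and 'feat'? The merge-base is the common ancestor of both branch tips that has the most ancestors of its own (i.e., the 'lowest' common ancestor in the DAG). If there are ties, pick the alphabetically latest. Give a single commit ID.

Answer: A

Derivation:
After op 1 (branch): HEAD=main@A [feat=A main=A]
After op 2 (commit): HEAD=main@B [feat=A main=B]
After op 3 (reset): HEAD=main@A [feat=A main=A]
After op 4 (commit): HEAD=main@C [feat=A main=C]
After op 5 (checkout): HEAD=feat@A [feat=A main=C]
After op 6 (commit): HEAD=feat@D [feat=D main=C]
After op 7 (merge): HEAD=feat@E [feat=E main=C]
After op 8 (branch): HEAD=feat@E [exp=E feat=E main=C]
After op 9 (reset): HEAD=feat@D [exp=E feat=D main=C]
After op 10 (commit): HEAD=feat@F [exp=E feat=F main=C]
After op 11 (reset): HEAD=feat@D [exp=E feat=D main=C]
ancestors(main=C): ['A', 'C']
ancestors(feat=D): ['A', 'D']
common: ['A']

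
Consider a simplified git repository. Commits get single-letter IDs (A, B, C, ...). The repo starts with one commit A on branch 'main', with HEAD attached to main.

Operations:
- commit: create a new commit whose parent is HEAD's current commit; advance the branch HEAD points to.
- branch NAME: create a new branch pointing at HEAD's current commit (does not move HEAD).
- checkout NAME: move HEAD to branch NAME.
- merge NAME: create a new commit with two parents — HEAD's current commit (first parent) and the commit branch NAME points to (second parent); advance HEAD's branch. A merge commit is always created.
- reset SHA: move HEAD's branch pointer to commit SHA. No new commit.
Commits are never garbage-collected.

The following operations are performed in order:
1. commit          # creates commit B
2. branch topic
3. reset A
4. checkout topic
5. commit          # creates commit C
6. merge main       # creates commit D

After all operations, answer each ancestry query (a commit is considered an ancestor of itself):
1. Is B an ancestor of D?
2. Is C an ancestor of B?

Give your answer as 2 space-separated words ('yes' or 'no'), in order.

Answer: yes no

Derivation:
After op 1 (commit): HEAD=main@B [main=B]
After op 2 (branch): HEAD=main@B [main=B topic=B]
After op 3 (reset): HEAD=main@A [main=A topic=B]
After op 4 (checkout): HEAD=topic@B [main=A topic=B]
After op 5 (commit): HEAD=topic@C [main=A topic=C]
After op 6 (merge): HEAD=topic@D [main=A topic=D]
ancestors(D) = {A,B,C,D}; B in? yes
ancestors(B) = {A,B}; C in? no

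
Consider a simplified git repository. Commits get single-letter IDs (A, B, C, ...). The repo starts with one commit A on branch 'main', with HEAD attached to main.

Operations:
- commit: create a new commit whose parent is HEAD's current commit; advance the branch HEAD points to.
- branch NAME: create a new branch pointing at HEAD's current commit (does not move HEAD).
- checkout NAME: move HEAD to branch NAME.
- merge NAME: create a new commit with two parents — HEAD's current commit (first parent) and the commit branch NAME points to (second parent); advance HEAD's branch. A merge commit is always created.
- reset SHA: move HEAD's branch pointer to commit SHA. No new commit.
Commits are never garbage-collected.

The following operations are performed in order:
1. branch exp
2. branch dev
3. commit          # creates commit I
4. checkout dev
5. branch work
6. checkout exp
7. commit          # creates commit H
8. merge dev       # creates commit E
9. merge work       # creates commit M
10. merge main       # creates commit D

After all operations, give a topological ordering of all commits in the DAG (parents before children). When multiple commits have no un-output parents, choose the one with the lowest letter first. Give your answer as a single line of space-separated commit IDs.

After op 1 (branch): HEAD=main@A [exp=A main=A]
After op 2 (branch): HEAD=main@A [dev=A exp=A main=A]
After op 3 (commit): HEAD=main@I [dev=A exp=A main=I]
After op 4 (checkout): HEAD=dev@A [dev=A exp=A main=I]
After op 5 (branch): HEAD=dev@A [dev=A exp=A main=I work=A]
After op 6 (checkout): HEAD=exp@A [dev=A exp=A main=I work=A]
After op 7 (commit): HEAD=exp@H [dev=A exp=H main=I work=A]
After op 8 (merge): HEAD=exp@E [dev=A exp=E main=I work=A]
After op 9 (merge): HEAD=exp@M [dev=A exp=M main=I work=A]
After op 10 (merge): HEAD=exp@D [dev=A exp=D main=I work=A]
commit A: parents=[]
commit D: parents=['M', 'I']
commit E: parents=['H', 'A']
commit H: parents=['A']
commit I: parents=['A']
commit M: parents=['E', 'A']

Answer: A H E I M D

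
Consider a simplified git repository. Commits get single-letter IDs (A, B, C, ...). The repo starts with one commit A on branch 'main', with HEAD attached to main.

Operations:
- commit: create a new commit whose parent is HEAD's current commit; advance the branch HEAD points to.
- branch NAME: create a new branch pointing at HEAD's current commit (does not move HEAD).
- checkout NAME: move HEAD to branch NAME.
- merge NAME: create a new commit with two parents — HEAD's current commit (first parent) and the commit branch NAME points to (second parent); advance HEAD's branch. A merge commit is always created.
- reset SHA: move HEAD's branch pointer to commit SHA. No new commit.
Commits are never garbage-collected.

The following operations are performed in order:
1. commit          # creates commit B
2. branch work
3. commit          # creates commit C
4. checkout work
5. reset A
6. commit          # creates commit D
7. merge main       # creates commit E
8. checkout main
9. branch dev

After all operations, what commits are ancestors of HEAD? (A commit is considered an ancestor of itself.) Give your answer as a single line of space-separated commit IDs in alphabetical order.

After op 1 (commit): HEAD=main@B [main=B]
After op 2 (branch): HEAD=main@B [main=B work=B]
After op 3 (commit): HEAD=main@C [main=C work=B]
After op 4 (checkout): HEAD=work@B [main=C work=B]
After op 5 (reset): HEAD=work@A [main=C work=A]
After op 6 (commit): HEAD=work@D [main=C work=D]
After op 7 (merge): HEAD=work@E [main=C work=E]
After op 8 (checkout): HEAD=main@C [main=C work=E]
After op 9 (branch): HEAD=main@C [dev=C main=C work=E]

Answer: A B C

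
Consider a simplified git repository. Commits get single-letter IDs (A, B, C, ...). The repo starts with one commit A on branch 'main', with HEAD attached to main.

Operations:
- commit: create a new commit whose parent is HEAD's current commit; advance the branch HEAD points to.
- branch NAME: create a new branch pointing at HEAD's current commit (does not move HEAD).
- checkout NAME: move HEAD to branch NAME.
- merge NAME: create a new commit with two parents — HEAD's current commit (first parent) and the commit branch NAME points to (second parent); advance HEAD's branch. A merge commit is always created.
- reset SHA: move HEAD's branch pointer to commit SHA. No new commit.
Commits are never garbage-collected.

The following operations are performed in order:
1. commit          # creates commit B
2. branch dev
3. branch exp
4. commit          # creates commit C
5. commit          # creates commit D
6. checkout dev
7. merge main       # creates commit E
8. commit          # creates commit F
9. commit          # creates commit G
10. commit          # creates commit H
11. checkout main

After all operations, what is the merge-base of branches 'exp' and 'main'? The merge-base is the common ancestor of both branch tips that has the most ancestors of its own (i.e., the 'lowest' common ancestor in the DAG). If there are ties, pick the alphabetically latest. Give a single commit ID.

Answer: B

Derivation:
After op 1 (commit): HEAD=main@B [main=B]
After op 2 (branch): HEAD=main@B [dev=B main=B]
After op 3 (branch): HEAD=main@B [dev=B exp=B main=B]
After op 4 (commit): HEAD=main@C [dev=B exp=B main=C]
After op 5 (commit): HEAD=main@D [dev=B exp=B main=D]
After op 6 (checkout): HEAD=dev@B [dev=B exp=B main=D]
After op 7 (merge): HEAD=dev@E [dev=E exp=B main=D]
After op 8 (commit): HEAD=dev@F [dev=F exp=B main=D]
After op 9 (commit): HEAD=dev@G [dev=G exp=B main=D]
After op 10 (commit): HEAD=dev@H [dev=H exp=B main=D]
After op 11 (checkout): HEAD=main@D [dev=H exp=B main=D]
ancestors(exp=B): ['A', 'B']
ancestors(main=D): ['A', 'B', 'C', 'D']
common: ['A', 'B']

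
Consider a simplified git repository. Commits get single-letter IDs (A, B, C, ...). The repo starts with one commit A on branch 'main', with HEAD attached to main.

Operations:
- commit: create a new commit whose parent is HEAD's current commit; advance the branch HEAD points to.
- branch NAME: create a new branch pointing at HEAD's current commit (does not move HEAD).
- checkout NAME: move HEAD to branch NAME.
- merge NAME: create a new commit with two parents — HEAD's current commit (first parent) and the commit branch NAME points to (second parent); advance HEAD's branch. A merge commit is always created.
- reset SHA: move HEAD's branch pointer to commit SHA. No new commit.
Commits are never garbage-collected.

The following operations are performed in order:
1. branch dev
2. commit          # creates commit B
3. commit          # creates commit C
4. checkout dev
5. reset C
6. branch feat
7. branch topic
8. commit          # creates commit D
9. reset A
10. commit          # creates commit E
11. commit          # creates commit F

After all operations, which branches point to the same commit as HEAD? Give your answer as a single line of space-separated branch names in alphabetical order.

After op 1 (branch): HEAD=main@A [dev=A main=A]
After op 2 (commit): HEAD=main@B [dev=A main=B]
After op 3 (commit): HEAD=main@C [dev=A main=C]
After op 4 (checkout): HEAD=dev@A [dev=A main=C]
After op 5 (reset): HEAD=dev@C [dev=C main=C]
After op 6 (branch): HEAD=dev@C [dev=C feat=C main=C]
After op 7 (branch): HEAD=dev@C [dev=C feat=C main=C topic=C]
After op 8 (commit): HEAD=dev@D [dev=D feat=C main=C topic=C]
After op 9 (reset): HEAD=dev@A [dev=A feat=C main=C topic=C]
After op 10 (commit): HEAD=dev@E [dev=E feat=C main=C topic=C]
After op 11 (commit): HEAD=dev@F [dev=F feat=C main=C topic=C]

Answer: dev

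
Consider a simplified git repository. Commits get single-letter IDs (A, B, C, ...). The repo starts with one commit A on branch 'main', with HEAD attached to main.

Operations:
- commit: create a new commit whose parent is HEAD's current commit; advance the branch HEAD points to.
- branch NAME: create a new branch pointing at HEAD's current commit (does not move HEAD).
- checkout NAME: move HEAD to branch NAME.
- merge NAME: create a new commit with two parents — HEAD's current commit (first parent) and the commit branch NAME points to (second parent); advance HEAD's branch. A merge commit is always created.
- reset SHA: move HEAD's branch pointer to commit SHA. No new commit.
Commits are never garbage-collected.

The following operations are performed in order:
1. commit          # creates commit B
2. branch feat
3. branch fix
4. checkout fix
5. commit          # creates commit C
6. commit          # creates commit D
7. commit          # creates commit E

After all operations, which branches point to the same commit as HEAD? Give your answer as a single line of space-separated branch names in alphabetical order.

Answer: fix

Derivation:
After op 1 (commit): HEAD=main@B [main=B]
After op 2 (branch): HEAD=main@B [feat=B main=B]
After op 3 (branch): HEAD=main@B [feat=B fix=B main=B]
After op 4 (checkout): HEAD=fix@B [feat=B fix=B main=B]
After op 5 (commit): HEAD=fix@C [feat=B fix=C main=B]
After op 6 (commit): HEAD=fix@D [feat=B fix=D main=B]
After op 7 (commit): HEAD=fix@E [feat=B fix=E main=B]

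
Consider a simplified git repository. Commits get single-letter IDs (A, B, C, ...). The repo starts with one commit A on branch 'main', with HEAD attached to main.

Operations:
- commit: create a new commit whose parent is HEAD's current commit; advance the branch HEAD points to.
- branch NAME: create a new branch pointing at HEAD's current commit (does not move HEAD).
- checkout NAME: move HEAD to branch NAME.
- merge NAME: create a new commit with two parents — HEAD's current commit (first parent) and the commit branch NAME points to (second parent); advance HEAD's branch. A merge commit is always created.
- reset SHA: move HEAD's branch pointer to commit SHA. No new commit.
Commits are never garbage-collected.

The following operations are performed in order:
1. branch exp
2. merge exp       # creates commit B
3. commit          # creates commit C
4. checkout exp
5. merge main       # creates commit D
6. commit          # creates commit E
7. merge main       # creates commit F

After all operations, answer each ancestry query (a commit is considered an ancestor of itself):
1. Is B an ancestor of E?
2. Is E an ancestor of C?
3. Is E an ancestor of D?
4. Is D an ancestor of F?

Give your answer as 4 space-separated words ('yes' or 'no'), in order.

After op 1 (branch): HEAD=main@A [exp=A main=A]
After op 2 (merge): HEAD=main@B [exp=A main=B]
After op 3 (commit): HEAD=main@C [exp=A main=C]
After op 4 (checkout): HEAD=exp@A [exp=A main=C]
After op 5 (merge): HEAD=exp@D [exp=D main=C]
After op 6 (commit): HEAD=exp@E [exp=E main=C]
After op 7 (merge): HEAD=exp@F [exp=F main=C]
ancestors(E) = {A,B,C,D,E}; B in? yes
ancestors(C) = {A,B,C}; E in? no
ancestors(D) = {A,B,C,D}; E in? no
ancestors(F) = {A,B,C,D,E,F}; D in? yes

Answer: yes no no yes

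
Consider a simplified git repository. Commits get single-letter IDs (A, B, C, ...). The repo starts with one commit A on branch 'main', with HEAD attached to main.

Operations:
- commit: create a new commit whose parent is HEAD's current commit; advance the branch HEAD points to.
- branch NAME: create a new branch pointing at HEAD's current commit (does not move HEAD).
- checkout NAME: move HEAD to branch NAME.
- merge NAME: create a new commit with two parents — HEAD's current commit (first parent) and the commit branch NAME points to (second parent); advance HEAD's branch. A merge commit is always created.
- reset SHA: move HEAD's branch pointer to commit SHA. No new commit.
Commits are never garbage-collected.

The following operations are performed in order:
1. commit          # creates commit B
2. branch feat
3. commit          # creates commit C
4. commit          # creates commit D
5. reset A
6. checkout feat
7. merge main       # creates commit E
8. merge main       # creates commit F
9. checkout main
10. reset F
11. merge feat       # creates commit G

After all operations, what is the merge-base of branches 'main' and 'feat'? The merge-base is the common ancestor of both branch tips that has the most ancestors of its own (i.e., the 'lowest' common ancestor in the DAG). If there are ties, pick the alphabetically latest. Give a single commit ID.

After op 1 (commit): HEAD=main@B [main=B]
After op 2 (branch): HEAD=main@B [feat=B main=B]
After op 3 (commit): HEAD=main@C [feat=B main=C]
After op 4 (commit): HEAD=main@D [feat=B main=D]
After op 5 (reset): HEAD=main@A [feat=B main=A]
After op 6 (checkout): HEAD=feat@B [feat=B main=A]
After op 7 (merge): HEAD=feat@E [feat=E main=A]
After op 8 (merge): HEAD=feat@F [feat=F main=A]
After op 9 (checkout): HEAD=main@A [feat=F main=A]
After op 10 (reset): HEAD=main@F [feat=F main=F]
After op 11 (merge): HEAD=main@G [feat=F main=G]
ancestors(main=G): ['A', 'B', 'E', 'F', 'G']
ancestors(feat=F): ['A', 'B', 'E', 'F']
common: ['A', 'B', 'E', 'F']

Answer: F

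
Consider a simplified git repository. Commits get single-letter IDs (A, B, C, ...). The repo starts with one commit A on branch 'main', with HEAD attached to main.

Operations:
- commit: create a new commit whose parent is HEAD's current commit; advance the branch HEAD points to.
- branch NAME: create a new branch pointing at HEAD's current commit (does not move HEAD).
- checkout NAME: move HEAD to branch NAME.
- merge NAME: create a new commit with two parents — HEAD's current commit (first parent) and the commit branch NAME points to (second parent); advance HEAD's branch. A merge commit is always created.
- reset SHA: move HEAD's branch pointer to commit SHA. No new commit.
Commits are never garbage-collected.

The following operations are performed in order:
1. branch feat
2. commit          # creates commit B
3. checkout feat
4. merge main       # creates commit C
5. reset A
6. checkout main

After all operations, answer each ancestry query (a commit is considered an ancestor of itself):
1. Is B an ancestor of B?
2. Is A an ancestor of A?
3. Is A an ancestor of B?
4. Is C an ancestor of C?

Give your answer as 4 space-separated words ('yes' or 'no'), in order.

Answer: yes yes yes yes

Derivation:
After op 1 (branch): HEAD=main@A [feat=A main=A]
After op 2 (commit): HEAD=main@B [feat=A main=B]
After op 3 (checkout): HEAD=feat@A [feat=A main=B]
After op 4 (merge): HEAD=feat@C [feat=C main=B]
After op 5 (reset): HEAD=feat@A [feat=A main=B]
After op 6 (checkout): HEAD=main@B [feat=A main=B]
ancestors(B) = {A,B}; B in? yes
ancestors(A) = {A}; A in? yes
ancestors(B) = {A,B}; A in? yes
ancestors(C) = {A,B,C}; C in? yes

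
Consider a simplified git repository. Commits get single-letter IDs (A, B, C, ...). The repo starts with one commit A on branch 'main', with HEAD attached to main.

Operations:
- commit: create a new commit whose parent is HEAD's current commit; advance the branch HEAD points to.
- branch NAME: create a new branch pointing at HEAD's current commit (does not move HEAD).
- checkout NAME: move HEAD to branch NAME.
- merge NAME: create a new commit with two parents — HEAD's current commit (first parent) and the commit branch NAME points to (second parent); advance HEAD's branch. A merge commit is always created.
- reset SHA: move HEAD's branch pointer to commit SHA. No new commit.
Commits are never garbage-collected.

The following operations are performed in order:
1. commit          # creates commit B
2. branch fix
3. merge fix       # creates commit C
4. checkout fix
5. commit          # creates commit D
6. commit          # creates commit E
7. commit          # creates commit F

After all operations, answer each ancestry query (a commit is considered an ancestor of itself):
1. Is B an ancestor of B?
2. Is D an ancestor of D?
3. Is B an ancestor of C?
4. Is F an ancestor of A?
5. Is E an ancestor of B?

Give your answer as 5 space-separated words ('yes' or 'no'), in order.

After op 1 (commit): HEAD=main@B [main=B]
After op 2 (branch): HEAD=main@B [fix=B main=B]
After op 3 (merge): HEAD=main@C [fix=B main=C]
After op 4 (checkout): HEAD=fix@B [fix=B main=C]
After op 5 (commit): HEAD=fix@D [fix=D main=C]
After op 6 (commit): HEAD=fix@E [fix=E main=C]
After op 7 (commit): HEAD=fix@F [fix=F main=C]
ancestors(B) = {A,B}; B in? yes
ancestors(D) = {A,B,D}; D in? yes
ancestors(C) = {A,B,C}; B in? yes
ancestors(A) = {A}; F in? no
ancestors(B) = {A,B}; E in? no

Answer: yes yes yes no no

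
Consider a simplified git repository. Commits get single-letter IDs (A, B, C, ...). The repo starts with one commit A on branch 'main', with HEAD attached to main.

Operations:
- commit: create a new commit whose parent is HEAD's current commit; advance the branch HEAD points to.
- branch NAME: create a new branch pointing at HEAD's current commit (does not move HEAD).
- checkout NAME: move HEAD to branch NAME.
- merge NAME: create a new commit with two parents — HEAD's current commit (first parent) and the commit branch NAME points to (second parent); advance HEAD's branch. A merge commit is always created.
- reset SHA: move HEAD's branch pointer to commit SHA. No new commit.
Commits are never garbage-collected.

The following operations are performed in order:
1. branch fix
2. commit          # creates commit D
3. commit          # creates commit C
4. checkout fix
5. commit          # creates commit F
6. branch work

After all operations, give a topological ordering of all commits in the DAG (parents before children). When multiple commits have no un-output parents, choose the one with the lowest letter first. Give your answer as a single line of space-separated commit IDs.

After op 1 (branch): HEAD=main@A [fix=A main=A]
After op 2 (commit): HEAD=main@D [fix=A main=D]
After op 3 (commit): HEAD=main@C [fix=A main=C]
After op 4 (checkout): HEAD=fix@A [fix=A main=C]
After op 5 (commit): HEAD=fix@F [fix=F main=C]
After op 6 (branch): HEAD=fix@F [fix=F main=C work=F]
commit A: parents=[]
commit C: parents=['D']
commit D: parents=['A']
commit F: parents=['A']

Answer: A D C F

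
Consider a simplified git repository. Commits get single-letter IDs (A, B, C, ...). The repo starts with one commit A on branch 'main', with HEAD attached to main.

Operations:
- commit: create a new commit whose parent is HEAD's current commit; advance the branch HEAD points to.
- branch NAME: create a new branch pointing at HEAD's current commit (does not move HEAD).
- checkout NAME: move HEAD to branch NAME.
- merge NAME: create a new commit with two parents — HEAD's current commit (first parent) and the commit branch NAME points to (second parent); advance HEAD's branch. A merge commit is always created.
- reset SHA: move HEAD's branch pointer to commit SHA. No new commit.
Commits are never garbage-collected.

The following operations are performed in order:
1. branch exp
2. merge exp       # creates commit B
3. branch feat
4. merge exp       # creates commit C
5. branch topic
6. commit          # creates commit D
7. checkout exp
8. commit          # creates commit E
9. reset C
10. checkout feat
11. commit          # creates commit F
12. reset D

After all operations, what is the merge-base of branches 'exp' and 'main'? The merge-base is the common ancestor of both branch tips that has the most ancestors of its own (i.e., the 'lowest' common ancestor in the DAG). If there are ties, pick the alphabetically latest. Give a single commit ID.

Answer: C

Derivation:
After op 1 (branch): HEAD=main@A [exp=A main=A]
After op 2 (merge): HEAD=main@B [exp=A main=B]
After op 3 (branch): HEAD=main@B [exp=A feat=B main=B]
After op 4 (merge): HEAD=main@C [exp=A feat=B main=C]
After op 5 (branch): HEAD=main@C [exp=A feat=B main=C topic=C]
After op 6 (commit): HEAD=main@D [exp=A feat=B main=D topic=C]
After op 7 (checkout): HEAD=exp@A [exp=A feat=B main=D topic=C]
After op 8 (commit): HEAD=exp@E [exp=E feat=B main=D topic=C]
After op 9 (reset): HEAD=exp@C [exp=C feat=B main=D topic=C]
After op 10 (checkout): HEAD=feat@B [exp=C feat=B main=D topic=C]
After op 11 (commit): HEAD=feat@F [exp=C feat=F main=D topic=C]
After op 12 (reset): HEAD=feat@D [exp=C feat=D main=D topic=C]
ancestors(exp=C): ['A', 'B', 'C']
ancestors(main=D): ['A', 'B', 'C', 'D']
common: ['A', 'B', 'C']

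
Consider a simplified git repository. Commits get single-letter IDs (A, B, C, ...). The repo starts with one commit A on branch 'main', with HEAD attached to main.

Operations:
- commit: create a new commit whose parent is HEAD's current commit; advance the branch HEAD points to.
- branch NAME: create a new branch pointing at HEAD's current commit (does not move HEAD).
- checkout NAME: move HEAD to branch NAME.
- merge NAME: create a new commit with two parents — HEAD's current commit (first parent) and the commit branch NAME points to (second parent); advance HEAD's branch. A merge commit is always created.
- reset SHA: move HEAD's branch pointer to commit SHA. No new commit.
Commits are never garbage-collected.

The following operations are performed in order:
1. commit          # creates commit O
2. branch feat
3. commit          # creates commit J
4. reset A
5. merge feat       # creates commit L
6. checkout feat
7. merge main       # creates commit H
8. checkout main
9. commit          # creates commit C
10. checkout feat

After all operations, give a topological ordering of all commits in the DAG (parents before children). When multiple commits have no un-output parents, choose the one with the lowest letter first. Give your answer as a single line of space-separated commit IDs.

After op 1 (commit): HEAD=main@O [main=O]
After op 2 (branch): HEAD=main@O [feat=O main=O]
After op 3 (commit): HEAD=main@J [feat=O main=J]
After op 4 (reset): HEAD=main@A [feat=O main=A]
After op 5 (merge): HEAD=main@L [feat=O main=L]
After op 6 (checkout): HEAD=feat@O [feat=O main=L]
After op 7 (merge): HEAD=feat@H [feat=H main=L]
After op 8 (checkout): HEAD=main@L [feat=H main=L]
After op 9 (commit): HEAD=main@C [feat=H main=C]
After op 10 (checkout): HEAD=feat@H [feat=H main=C]
commit A: parents=[]
commit C: parents=['L']
commit H: parents=['O', 'L']
commit J: parents=['O']
commit L: parents=['A', 'O']
commit O: parents=['A']

Answer: A O J L C H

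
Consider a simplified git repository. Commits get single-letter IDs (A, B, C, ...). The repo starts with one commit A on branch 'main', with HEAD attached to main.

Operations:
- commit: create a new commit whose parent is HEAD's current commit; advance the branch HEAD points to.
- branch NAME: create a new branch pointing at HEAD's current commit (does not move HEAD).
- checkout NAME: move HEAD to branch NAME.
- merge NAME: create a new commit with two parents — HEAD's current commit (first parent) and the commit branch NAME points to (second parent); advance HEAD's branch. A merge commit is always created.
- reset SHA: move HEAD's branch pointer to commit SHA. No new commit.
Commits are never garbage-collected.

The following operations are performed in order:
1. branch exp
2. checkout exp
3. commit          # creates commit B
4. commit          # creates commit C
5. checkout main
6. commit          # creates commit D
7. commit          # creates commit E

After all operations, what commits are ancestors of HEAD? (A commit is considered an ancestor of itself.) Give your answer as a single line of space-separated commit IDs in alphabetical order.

After op 1 (branch): HEAD=main@A [exp=A main=A]
After op 2 (checkout): HEAD=exp@A [exp=A main=A]
After op 3 (commit): HEAD=exp@B [exp=B main=A]
After op 4 (commit): HEAD=exp@C [exp=C main=A]
After op 5 (checkout): HEAD=main@A [exp=C main=A]
After op 6 (commit): HEAD=main@D [exp=C main=D]
After op 7 (commit): HEAD=main@E [exp=C main=E]

Answer: A D E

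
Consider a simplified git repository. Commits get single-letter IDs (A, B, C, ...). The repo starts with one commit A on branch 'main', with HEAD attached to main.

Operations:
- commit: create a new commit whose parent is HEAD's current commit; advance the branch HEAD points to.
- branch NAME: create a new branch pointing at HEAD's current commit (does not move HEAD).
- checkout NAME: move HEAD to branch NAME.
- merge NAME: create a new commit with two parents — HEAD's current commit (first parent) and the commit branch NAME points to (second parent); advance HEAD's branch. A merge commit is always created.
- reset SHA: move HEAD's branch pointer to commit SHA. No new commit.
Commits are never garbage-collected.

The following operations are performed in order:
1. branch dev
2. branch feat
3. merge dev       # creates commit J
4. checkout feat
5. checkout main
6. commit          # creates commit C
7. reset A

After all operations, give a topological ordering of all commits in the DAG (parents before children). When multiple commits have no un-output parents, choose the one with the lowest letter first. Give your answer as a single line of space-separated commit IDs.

After op 1 (branch): HEAD=main@A [dev=A main=A]
After op 2 (branch): HEAD=main@A [dev=A feat=A main=A]
After op 3 (merge): HEAD=main@J [dev=A feat=A main=J]
After op 4 (checkout): HEAD=feat@A [dev=A feat=A main=J]
After op 5 (checkout): HEAD=main@J [dev=A feat=A main=J]
After op 6 (commit): HEAD=main@C [dev=A feat=A main=C]
After op 7 (reset): HEAD=main@A [dev=A feat=A main=A]
commit A: parents=[]
commit C: parents=['J']
commit J: parents=['A', 'A']

Answer: A J C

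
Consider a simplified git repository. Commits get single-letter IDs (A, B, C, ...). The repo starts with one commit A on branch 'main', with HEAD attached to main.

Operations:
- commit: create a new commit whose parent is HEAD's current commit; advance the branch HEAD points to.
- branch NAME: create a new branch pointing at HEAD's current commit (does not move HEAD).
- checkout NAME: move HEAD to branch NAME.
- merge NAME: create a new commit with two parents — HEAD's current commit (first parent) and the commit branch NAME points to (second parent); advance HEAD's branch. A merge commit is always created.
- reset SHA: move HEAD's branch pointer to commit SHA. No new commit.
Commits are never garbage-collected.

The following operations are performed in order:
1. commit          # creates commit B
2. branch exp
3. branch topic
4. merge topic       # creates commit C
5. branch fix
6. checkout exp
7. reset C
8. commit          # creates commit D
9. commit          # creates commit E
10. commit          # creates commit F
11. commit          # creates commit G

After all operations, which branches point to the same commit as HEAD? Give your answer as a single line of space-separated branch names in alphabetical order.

After op 1 (commit): HEAD=main@B [main=B]
After op 2 (branch): HEAD=main@B [exp=B main=B]
After op 3 (branch): HEAD=main@B [exp=B main=B topic=B]
After op 4 (merge): HEAD=main@C [exp=B main=C topic=B]
After op 5 (branch): HEAD=main@C [exp=B fix=C main=C topic=B]
After op 6 (checkout): HEAD=exp@B [exp=B fix=C main=C topic=B]
After op 7 (reset): HEAD=exp@C [exp=C fix=C main=C topic=B]
After op 8 (commit): HEAD=exp@D [exp=D fix=C main=C topic=B]
After op 9 (commit): HEAD=exp@E [exp=E fix=C main=C topic=B]
After op 10 (commit): HEAD=exp@F [exp=F fix=C main=C topic=B]
After op 11 (commit): HEAD=exp@G [exp=G fix=C main=C topic=B]

Answer: exp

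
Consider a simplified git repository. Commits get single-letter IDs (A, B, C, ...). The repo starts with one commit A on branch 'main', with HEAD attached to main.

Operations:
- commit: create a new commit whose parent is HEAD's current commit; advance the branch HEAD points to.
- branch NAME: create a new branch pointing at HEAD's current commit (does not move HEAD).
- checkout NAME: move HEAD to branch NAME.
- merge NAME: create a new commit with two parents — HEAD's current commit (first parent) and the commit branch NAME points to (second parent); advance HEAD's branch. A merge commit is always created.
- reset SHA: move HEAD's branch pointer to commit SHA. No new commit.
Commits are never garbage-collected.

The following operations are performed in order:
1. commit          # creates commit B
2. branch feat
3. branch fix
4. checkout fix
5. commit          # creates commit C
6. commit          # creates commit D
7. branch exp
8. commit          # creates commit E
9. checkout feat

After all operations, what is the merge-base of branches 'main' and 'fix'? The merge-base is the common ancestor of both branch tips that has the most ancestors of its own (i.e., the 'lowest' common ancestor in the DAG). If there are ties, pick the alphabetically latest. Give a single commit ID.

After op 1 (commit): HEAD=main@B [main=B]
After op 2 (branch): HEAD=main@B [feat=B main=B]
After op 3 (branch): HEAD=main@B [feat=B fix=B main=B]
After op 4 (checkout): HEAD=fix@B [feat=B fix=B main=B]
After op 5 (commit): HEAD=fix@C [feat=B fix=C main=B]
After op 6 (commit): HEAD=fix@D [feat=B fix=D main=B]
After op 7 (branch): HEAD=fix@D [exp=D feat=B fix=D main=B]
After op 8 (commit): HEAD=fix@E [exp=D feat=B fix=E main=B]
After op 9 (checkout): HEAD=feat@B [exp=D feat=B fix=E main=B]
ancestors(main=B): ['A', 'B']
ancestors(fix=E): ['A', 'B', 'C', 'D', 'E']
common: ['A', 'B']

Answer: B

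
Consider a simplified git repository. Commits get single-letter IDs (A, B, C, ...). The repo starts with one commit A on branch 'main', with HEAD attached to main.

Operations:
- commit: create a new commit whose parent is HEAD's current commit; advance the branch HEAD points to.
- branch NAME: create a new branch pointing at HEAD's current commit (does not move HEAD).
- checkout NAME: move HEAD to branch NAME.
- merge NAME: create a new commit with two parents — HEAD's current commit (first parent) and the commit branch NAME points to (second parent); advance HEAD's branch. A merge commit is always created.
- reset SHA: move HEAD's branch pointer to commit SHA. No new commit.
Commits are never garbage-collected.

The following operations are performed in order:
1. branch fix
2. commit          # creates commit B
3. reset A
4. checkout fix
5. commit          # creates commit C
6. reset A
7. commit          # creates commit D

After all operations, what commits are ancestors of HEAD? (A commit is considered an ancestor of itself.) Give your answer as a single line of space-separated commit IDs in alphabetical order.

After op 1 (branch): HEAD=main@A [fix=A main=A]
After op 2 (commit): HEAD=main@B [fix=A main=B]
After op 3 (reset): HEAD=main@A [fix=A main=A]
After op 4 (checkout): HEAD=fix@A [fix=A main=A]
After op 5 (commit): HEAD=fix@C [fix=C main=A]
After op 6 (reset): HEAD=fix@A [fix=A main=A]
After op 7 (commit): HEAD=fix@D [fix=D main=A]

Answer: A D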